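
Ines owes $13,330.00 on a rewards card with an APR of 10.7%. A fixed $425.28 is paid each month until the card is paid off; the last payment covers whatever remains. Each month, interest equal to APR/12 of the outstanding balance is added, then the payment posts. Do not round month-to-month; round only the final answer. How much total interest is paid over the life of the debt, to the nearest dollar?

$2,374

Monthly rate r = 10.7%/12 = 0.891667% = 0.00891667.
Payoff takes n = ⌈−ln(1 − rB₀/P)/ln(1+r)⌉ = ⌈36.925⌉ = 37 payments; the last is $393.50.
Total paid = 36·$425.28 + $393.50 = $15,703.58.
Total interest = total paid − principal = $15,703.58 − $13,330.00 = $2,373.58.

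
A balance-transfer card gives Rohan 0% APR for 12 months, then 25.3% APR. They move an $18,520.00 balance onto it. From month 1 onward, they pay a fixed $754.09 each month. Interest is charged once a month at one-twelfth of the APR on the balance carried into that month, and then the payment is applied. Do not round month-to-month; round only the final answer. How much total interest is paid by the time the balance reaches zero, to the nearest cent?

$1,648.29

Promo months 1–12 at r₀ = 0%/12 = 0; months 13+ at r₁ = 25.3%/12 = 0.0210833.
After month 12 (no interest yet): B = $18,520.00 − 12·$754.09 = $9,470.92.
Then at r₁ with $754.09/mo: n₂ = −ln(1 − r₁·B/P)/ln(1+r₁) ≈ 14.74 → 15 more payments.
Total paid = 26·$754.09 + $561.95 = $20,168.29; interest = $20,168.29 − $18,520.00 = $1,648.29.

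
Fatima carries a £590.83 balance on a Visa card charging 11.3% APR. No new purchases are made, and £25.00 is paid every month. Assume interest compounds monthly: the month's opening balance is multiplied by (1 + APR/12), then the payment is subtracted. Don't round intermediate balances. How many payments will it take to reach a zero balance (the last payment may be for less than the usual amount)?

Monthly rate r = 11.3%/12 = 0.941667% = 0.00941667.
Recurrence: B ← B·(1+r) − £25.00.
Month 1: interest £5.56; balance after payment £571.39.
Month 2: interest £5.38; balance after payment £551.77.
Closed form: n = −ln(1 − rB₀/P)/ln(1+r) = −ln(0.77745)/ln(1.00942) ≈ 26.858, so the balance reaches zero during payment 27.

27 payments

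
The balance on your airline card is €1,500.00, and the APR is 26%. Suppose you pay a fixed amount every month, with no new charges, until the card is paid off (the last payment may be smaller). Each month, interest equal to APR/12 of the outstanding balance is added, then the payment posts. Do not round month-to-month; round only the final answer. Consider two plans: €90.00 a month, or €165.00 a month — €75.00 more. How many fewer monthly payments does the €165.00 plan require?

Monthly rate r = 26%/12 = 2.16667% = 0.0216667.
At €90.00/mo: n = ⌈−ln(1 − rB₀/P)/ln(1+r)⌉ = 21 payments (last €81.20); total interest = total paid − €1,500.00 = €381.20.
At €165.00/mo: 11 payments (last €38.88); total interest €188.88.
Payments saved = 21 − 11 = 10.

10 fewer payments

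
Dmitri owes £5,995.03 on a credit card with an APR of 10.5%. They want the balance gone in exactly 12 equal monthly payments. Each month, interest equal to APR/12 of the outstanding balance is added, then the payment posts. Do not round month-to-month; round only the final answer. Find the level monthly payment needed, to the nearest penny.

£528.45

Monthly rate r = 10.5%/12 = 0.875% = 0.00875.
Level-payment amortization: P = B₀·r / (1 − (1+r)^(−n)) = 5995.03·0.00875 / (1 − 1.00875^(−12)).
Denominator 1 − (1+r)^(−12) = 0.0992641938.
P = 52.4565 / 0.0992641938 ≈ 528.45.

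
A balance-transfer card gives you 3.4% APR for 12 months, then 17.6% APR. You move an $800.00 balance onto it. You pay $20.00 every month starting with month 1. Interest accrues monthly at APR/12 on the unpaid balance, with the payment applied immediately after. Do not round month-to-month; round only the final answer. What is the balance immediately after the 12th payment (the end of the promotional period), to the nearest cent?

$583.85

Promo months 1–12 at r₀ = 3.4%/12 = 0.00283333; months 13+ at r₁ = 17.6%/12 = 0.0146667.
After month 12: iterate B ← B·(1+r₀) − $20.00 for 12 months → $583.85.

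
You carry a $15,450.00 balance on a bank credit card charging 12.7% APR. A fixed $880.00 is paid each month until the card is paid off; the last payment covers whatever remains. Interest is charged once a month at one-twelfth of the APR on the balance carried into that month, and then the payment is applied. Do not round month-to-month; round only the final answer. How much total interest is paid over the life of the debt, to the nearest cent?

$1,733.77

Monthly rate r = 12.7%/12 = 1.05833% = 0.0105833.
Payoff takes n = ⌈−ln(1 − rB₀/P)/ln(1+r)⌉ = ⌈19.526⌉ = 20 payments; the last is $463.77.
Total paid = 19·$880.00 + $463.77 = $17,183.77.
Total interest = total paid − principal = $17,183.77 − $15,450.00 = $1,733.77.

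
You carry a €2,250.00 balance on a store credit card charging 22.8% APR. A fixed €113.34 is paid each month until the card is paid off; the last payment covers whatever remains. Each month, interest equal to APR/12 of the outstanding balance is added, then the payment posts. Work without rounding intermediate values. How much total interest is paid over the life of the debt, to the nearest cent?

Monthly rate r = 22.8%/12 = 1.9% = 0.019.
Payoff takes n = ⌈−ln(1 − rB₀/P)/ln(1+r)⌉ = ⌈25.157⌉ = 26 payments; the last is €17.96.
Total paid = 25·€113.34 + €17.96 = €2,851.46.
Total interest = total paid − principal = €2,851.46 − €2,250.00 = €601.46.

€601.46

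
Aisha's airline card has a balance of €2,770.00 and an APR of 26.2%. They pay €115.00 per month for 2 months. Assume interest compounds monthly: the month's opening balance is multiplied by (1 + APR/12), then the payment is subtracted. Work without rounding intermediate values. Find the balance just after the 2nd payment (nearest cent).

€2,659.77

Monthly rate r = 26.2%/12 = 2.18333% = 0.0218333.
Each month: B ← B·(1+r) − €115.00.
Month 1: interest €60.48; balance after payment €2,715.48.
Month 2: interest €59.29; balance after payment €2,659.77.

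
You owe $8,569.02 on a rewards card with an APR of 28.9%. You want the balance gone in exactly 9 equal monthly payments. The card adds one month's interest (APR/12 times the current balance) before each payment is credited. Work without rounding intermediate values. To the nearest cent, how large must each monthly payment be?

Monthly rate r = 28.9%/12 = 2.40833% = 0.0240833.
Level-payment amortization: P = B₀·r / (1 − (1+r)^(−n)) = 8569.02·0.0240833 / (1 − 1.02408^(−9)).
Denominator 1 − (1+r)^(−9) = 0.192797838.
P = 206.371 / 0.192797838 ≈ 1070.40.

$1,070.40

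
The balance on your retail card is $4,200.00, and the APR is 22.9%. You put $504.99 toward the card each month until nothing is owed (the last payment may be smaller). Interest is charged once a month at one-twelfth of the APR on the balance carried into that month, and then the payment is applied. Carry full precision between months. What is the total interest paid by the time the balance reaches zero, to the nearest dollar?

$417

Monthly rate r = 22.9%/12 = 1.90833% = 0.0190833.
Payoff takes n = ⌈−ln(1 − rB₀/P)/ln(1+r)⌉ = ⌈9.143⌉ = 10 payments; the last is $72.56.
Total paid = 9·$504.99 + $72.56 = $4,617.47.
Total interest = total paid − principal = $4,617.47 − $4,200.00 = $417.47.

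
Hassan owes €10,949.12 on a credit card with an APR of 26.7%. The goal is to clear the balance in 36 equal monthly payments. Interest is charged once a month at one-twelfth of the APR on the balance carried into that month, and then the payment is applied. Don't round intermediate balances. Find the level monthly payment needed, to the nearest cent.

€445.24

Monthly rate r = 26.7%/12 = 2.225% = 0.02225.
Level-payment amortization: P = B₀·r / (1 − (1+r)^(−n)) = 10949.12·0.02225 / (1 − 1.02225^(−36)).
Denominator 1 − (1+r)^(−36) = 0.54716112.
P = 243.618 / 0.54716112 ≈ 445.24.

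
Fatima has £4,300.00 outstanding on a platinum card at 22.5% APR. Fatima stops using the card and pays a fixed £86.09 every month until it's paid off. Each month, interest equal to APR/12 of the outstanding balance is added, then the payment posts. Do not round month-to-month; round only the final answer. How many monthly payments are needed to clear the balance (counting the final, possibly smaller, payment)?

Monthly rate r = 22.5%/12 = 1.875% = 0.01875.
Recurrence: B ← B·(1+r) − £86.09.
Month 1: interest £80.62; balance after payment £4,294.53.
Month 2: interest £80.52; balance after payment £4,288.97.
Closed form: n = −ln(1 − rB₀/P)/ln(1+r) = −ln(0.06348)/ln(1.01875) ≈ 148.416, so the balance reaches zero during payment 149.

149 payments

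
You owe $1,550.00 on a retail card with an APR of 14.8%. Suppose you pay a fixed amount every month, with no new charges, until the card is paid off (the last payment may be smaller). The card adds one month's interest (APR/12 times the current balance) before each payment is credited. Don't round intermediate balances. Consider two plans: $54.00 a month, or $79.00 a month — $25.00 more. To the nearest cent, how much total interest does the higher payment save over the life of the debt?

$139.44

Monthly rate r = 14.8%/12 = 1.23333% = 0.0123333.
At $54.00/mo: n = ⌈−ln(1 − rB₀/P)/ln(1+r)⌉ = 36 payments (last $35.09); total interest = total paid − $1,550.00 = $375.09.
At $79.00/mo: 23 payments (last $47.65); total interest $235.65.
Interest saved = $375.09 − $235.65 = $139.44.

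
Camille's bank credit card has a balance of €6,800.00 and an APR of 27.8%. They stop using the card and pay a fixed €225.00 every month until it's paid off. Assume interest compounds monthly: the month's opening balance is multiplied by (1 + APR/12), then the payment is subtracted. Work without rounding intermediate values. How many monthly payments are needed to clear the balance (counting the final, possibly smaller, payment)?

Monthly rate r = 27.8%/12 = 2.31667% = 0.0231667.
Recurrence: B ← B·(1+r) − €225.00.
Month 1: interest €157.53; balance after payment €6,732.53.
Month 2: interest €155.97; balance after payment €6,663.50.
Closed form: n = −ln(1 − rB₀/P)/ln(1+r) = −ln(0.29985)/ln(1.02317) ≈ 52.591, so the balance reaches zero during payment 53.

53 payments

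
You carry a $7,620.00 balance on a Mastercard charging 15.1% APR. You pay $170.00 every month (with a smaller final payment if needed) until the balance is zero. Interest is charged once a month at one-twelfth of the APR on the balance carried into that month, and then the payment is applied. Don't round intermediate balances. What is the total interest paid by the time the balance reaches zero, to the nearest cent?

$3,666.35

Monthly rate r = 15.1%/12 = 1.25833% = 0.0125833.
Payoff takes n = ⌈−ln(1 − rB₀/P)/ln(1+r)⌉ = ⌈66.389⌉ = 67 payments; the last is $66.35.
Total paid = 66·$170.00 + $66.35 = $11,286.35.
Total interest = total paid − principal = $11,286.35 − $7,620.00 = $3,666.35.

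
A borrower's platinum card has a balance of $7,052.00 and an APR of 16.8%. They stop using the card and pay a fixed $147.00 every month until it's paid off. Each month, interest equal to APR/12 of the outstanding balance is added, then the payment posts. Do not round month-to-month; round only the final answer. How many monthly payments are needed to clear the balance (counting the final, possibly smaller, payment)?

81 months

Monthly rate r = 16.8%/12 = 1.4% = 0.014.
Recurrence: B ← B·(1+r) − $147.00.
Month 1: interest $98.73; balance after payment $7,003.73.
Month 2: interest $98.05; balance after payment $6,954.78.
Closed form: n = −ln(1 − rB₀/P)/ln(1+r) = −ln(0.32838)/ln(1.014) ≈ 80.097, so the balance reaches zero during payment 81.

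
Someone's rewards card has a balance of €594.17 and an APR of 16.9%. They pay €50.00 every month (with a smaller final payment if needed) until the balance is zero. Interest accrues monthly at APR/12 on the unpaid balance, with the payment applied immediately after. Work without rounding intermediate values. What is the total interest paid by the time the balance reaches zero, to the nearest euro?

€61

Monthly rate r = 16.9%/12 = 1.40833% = 0.0140833.
Payoff takes n = ⌈−ln(1 − rB₀/P)/ln(1+r)⌉ = ⌈13.096⌉ = 14 payments; the last is €4.84.
Total paid = 13·€50.00 + €4.84 = €654.84.
Total interest = total paid − principal = €654.84 − €594.17 = €60.67.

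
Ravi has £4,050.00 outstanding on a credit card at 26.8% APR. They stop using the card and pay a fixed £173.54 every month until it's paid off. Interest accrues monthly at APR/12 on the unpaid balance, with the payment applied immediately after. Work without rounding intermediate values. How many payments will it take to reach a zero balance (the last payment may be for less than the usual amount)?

Monthly rate r = 26.8%/12 = 2.23333% = 0.0223333.
Recurrence: B ← B·(1+r) − £173.54.
Month 1: interest £90.45; balance after payment £3,966.91.
Month 2: interest £88.59; balance after payment £3,881.96.
Closed form: n = −ln(1 − rB₀/P)/ln(1+r) = −ln(0.47879)/ln(1.02233) ≈ 33.344, so the balance reaches zero during payment 34.

34 payments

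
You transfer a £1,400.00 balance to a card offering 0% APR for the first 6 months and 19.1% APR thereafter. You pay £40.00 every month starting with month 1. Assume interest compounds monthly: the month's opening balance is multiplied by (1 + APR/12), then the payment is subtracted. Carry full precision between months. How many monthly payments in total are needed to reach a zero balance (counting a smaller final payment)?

46 payments

Promo months 1–6 at r₀ = 0%/12 = 0; months 7+ at r₁ = 19.1%/12 = 0.0159167.
After month 6 (no interest yet): B = £1,400.00 − 6·£40.00 = £1,160.00.
Then at r₁ with £40.00/mo: n₂ = −ln(1 − r₁·B/P)/ln(1+r₁) ≈ 39.21 → 40 more payments.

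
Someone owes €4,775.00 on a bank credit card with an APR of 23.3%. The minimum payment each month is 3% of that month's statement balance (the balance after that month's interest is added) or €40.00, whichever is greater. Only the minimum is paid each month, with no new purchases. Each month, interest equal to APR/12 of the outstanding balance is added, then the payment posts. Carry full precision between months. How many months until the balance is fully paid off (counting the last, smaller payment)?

Monthly rate r = 23.3%/12 = 1.94167% = 0.0194167.
While 3% of the post-interest balance exceeds €40.00, each month B ← (B·(1+r))·(1 − 0.03), i.e. B shrinks by the factor (1+r)·0.97 = 0.98883.
This holds for months 1–116. Entering month 117 the balance is €1,298.06; 3% of the post-interest balance is now below €40.00, so the flat €40.00 minimum applies from here.
From month 117 a fixed €40.00 at rate r clears €1,298.06 in 52 more payments. Total: 116 + 52 = 168 months.

168 months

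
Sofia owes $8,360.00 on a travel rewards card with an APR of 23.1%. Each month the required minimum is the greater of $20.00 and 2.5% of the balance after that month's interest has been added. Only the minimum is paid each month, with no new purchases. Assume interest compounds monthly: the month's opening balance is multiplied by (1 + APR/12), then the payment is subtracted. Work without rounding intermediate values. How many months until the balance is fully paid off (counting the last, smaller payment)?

Monthly rate r = 23.1%/12 = 1.925% = 0.01925.
While 2.5% of the post-interest balance exceeds $20.00, each month B ← (B·(1+r))·(1 − 0.025), i.e. B shrinks by the factor (1+r)·0.975 = 0.99377.
This holds for months 1–379. Entering month 380 the balance is $782.26; 2.5% of the post-interest balance is now below $20.00, so the flat $20.00 minimum applies from here.
From month 380 a fixed $20.00 at rate r clears $782.26 in 74 more payments. Total: 379 + 74 = 453 months.

453 months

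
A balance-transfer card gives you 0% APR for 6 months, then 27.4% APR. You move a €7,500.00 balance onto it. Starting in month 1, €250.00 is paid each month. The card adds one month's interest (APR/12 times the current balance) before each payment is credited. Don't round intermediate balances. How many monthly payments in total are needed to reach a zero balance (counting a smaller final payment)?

42 months

Promo months 1–6 at r₀ = 0%/12 = 0; months 7+ at r₁ = 27.4%/12 = 0.0228333.
After month 6 (no interest yet): B = €7,500.00 − 6·€250.00 = €6,000.00.
Then at r₁ with €250.00/mo: n₂ = −ln(1 − r₁·B/P)/ln(1+r₁) ≈ 35.17 → 36 more payments.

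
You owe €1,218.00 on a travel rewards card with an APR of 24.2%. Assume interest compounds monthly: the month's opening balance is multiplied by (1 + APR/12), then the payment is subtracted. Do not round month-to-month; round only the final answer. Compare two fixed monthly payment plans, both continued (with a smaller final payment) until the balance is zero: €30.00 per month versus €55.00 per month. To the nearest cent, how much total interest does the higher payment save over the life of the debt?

€936.39

Monthly rate r = 24.2%/12 = 2.01667% = 0.0201667.
At €30.00/mo: n = ⌈−ln(1 − rB₀/P)/ln(1+r)⌉ = 86 payments (last €16.39); total interest = total paid − €1,218.00 = €1,348.39.
At €55.00/mo: 30 payments (last €35.00); total interest €412.00.
Interest saved = €1,348.39 − €412.00 = €936.39.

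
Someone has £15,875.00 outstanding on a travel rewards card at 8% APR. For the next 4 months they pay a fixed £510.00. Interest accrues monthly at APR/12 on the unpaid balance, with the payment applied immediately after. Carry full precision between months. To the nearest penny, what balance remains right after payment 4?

£14,242.09

Monthly rate r = 8%/12 = 0.666667% = 0.00666667.
Each month: B ← B·(1+r) − £510.00.
Month 1: interest £105.83; balance after payment £15,470.83.
Month 2: interest £103.14; balance after payment £15,063.97.
Month 3: interest £100.43; balance after payment £14,654.40.
Month 4: interest £97.70; balance after payment £14,242.09.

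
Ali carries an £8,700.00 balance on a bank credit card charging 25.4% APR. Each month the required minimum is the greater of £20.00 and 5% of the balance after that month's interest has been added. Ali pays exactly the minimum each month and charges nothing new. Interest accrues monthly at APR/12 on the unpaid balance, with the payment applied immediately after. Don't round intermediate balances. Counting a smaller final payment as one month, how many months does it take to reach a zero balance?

Monthly rate r = 25.4%/12 = 2.11667% = 0.0211667.
While 5% of the post-interest balance exceeds £20.00, each month B ← (B·(1+r))·(1 − 0.05), i.e. B shrinks by the factor (1+r)·0.95 = 0.97011.
This holds for months 1–103. Entering month 104 the balance is £381.95; 5% of the post-interest balance is now below £20.00, so the flat £20.00 minimum applies from here.
From month 104 a fixed £20.00 at rate r clears £381.95 in 25 more payments. Total: 103 + 25 = 128 months.

128 months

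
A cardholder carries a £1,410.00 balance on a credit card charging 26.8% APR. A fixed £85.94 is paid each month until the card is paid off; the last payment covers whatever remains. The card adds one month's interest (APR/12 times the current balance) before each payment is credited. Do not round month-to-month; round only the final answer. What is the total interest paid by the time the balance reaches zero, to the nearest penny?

£365.88

Monthly rate r = 26.8%/12 = 2.23333% = 0.0223333.
Payoff takes n = ⌈−ln(1 − rB₀/P)/ln(1+r)⌉ = ⌈20.662⌉ = 21 payments; the last is £57.08.
Total paid = 20·£85.94 + £57.08 = £1,775.88.
Total interest = total paid − principal = £1,775.88 − £1,410.00 = £365.88.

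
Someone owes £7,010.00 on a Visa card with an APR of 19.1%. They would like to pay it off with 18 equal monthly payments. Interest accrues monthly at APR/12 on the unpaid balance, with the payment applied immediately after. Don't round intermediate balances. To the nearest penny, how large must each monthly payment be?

Monthly rate r = 19.1%/12 = 1.59167% = 0.0159167.
Level-payment amortization: P = B₀·r / (1 − (1+r)^(−n)) = 7010.00·0.0159167 / (1 − 1.01592^(−18)).
Denominator 1 − (1+r)^(−18) = 0.247416892.
P = 111.576 / 0.247416892 ≈ 450.96.

£450.96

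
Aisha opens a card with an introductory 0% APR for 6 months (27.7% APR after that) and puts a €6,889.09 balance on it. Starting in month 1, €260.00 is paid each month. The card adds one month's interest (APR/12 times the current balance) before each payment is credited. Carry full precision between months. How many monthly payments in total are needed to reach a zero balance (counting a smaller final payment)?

Promo months 1–6 at r₀ = 0%/12 = 0; months 7+ at r₁ = 27.7%/12 = 0.0230833.
After month 6 (no interest yet): B = €6,889.09 − 6·€260.00 = €5,329.09.
Then at r₁ with €260.00/mo: n₂ = −ln(1 − r₁·B/P)/ln(1+r₁) ≈ 28.08 → 29 more payments.

35 months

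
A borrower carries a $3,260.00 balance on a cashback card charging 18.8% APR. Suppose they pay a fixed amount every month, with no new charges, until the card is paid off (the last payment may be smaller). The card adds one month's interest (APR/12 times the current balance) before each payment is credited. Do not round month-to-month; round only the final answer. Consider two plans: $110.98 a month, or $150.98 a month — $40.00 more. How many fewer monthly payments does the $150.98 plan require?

Monthly rate r = 18.8%/12 = 1.56667% = 0.0156667.
At $110.98/mo: n = ⌈−ln(1 − rB₀/P)/ln(1+r)⌉ = 40 payments (last $73.72); total interest = total paid − $3,260.00 = $1,141.94.
At $150.98/mo: 27 payments (last $85.13); total interest $750.61.
Payments saved = 40 − 27 = 13.

13 fewer payments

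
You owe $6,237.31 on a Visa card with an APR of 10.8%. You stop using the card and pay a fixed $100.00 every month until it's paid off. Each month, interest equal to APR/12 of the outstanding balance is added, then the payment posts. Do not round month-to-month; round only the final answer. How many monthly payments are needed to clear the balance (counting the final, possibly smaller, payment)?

Monthly rate r = 10.8%/12 = 0.9% = 0.009.
Recurrence: B ← B·(1+r) − $100.00.
Month 1: interest $56.14; balance after payment $6,193.45.
Month 2: interest $55.74; balance after payment $6,149.19.
Closed form: n = −ln(1 − rB₀/P)/ln(1+r) = −ln(0.43864)/ln(1.009) ≈ 91.975, so the balance reaches zero during payment 92.

92 months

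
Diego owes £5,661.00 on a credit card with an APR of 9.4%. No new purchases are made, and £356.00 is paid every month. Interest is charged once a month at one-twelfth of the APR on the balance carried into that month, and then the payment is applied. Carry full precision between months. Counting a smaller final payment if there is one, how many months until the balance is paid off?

Monthly rate r = 9.4%/12 = 0.783333% = 0.00783333.
Recurrence: B ← B·(1+r) − £356.00.
Month 1: interest £44.34; balance after payment £5,349.34.
Month 2: interest £41.90; balance after payment £5,035.25.
Closed form: n = −ln(1 − rB₀/P)/ln(1+r) = −ln(0.87544)/ln(1.00783) ≈ 17.049, so the balance reaches zero during payment 18.

18 payments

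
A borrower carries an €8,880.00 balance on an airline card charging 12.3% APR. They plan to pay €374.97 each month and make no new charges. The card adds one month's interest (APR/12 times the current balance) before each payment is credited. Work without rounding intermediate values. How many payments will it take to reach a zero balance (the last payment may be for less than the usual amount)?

Monthly rate r = 12.3%/12 = 1.025% = 0.01025.
Recurrence: B ← B·(1+r) − €374.97.
Month 1: interest €91.02; balance after payment €8,596.05.
Month 2: interest €88.11; balance after payment €8,309.19.
Closed form: n = −ln(1 − rB₀/P)/ln(1+r) = −ln(0.75726)/ln(1.01025) ≈ 27.265, so the balance reaches zero during payment 28.

28 months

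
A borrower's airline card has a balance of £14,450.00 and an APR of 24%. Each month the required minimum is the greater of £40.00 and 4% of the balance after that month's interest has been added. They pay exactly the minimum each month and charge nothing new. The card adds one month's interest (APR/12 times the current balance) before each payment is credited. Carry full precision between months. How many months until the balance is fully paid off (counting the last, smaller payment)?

163 months

Monthly rate r = 24%/12 = 2% = 0.02.
While 4% of the post-interest balance exceeds £40.00, each month B ← (B·(1+r))·(1 − 0.04), i.e. B shrinks by the factor (1+r)·0.96 = 0.9792.
This holds for months 1–129. Entering month 130 the balance is £960.02; 4% of the post-interest balance is now below £40.00, so the flat £40.00 minimum applies from here.
From month 130 a fixed £40.00 at rate r clears £960.02 in 34 more payments. Total: 129 + 34 = 163 months.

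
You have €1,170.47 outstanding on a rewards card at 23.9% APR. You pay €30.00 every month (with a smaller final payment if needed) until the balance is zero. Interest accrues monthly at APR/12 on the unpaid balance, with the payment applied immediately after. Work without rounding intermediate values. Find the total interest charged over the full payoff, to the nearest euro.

Monthly rate r = 23.9%/12 = 1.99167% = 0.0199167.
Payoff takes n = ⌈−ln(1 − rB₀/P)/ln(1+r)⌉ = ⌈76.105⌉ = 77 payments; the last is €3.18.
Total paid = 76·€30.00 + €3.18 = €2,283.18.
Total interest = total paid − principal = €2,283.18 − €1,170.47 = €1,112.71.

€1,113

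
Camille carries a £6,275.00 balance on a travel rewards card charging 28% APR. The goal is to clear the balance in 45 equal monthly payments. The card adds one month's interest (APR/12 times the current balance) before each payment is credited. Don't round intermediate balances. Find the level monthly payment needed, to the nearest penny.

£226.72

Monthly rate r = 28%/12 = 2.33333% = 0.0233333.
Level-payment amortization: P = B₀·r / (1 − (1+r)^(−n)) = 6275.00·0.0233333 / (1 − 1.02333^(−45)).
Denominator 1 − (1+r)^(−45) = 0.645815488.
P = 146.417 / 0.645815488 ≈ 226.72.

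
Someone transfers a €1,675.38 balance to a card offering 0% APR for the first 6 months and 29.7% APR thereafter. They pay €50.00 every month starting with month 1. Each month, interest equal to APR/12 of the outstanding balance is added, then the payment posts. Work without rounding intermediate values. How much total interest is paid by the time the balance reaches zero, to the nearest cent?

Promo months 1–6 at r₀ = 0%/12 = 0; months 7+ at r₁ = 29.7%/12 = 0.02475.
After month 6 (no interest yet): B = €1,675.38 − 6·€50.00 = €1,375.38.
Then at r₁ with €50.00/mo: n₂ = −ln(1 − r₁·B/P)/ln(1+r₁) ≈ 46.71 → 47 more payments.
Total paid = 52·€50.00 + €35.59 = €2,635.59; interest = €2,635.59 − €1,675.38 = €960.21.

€960.21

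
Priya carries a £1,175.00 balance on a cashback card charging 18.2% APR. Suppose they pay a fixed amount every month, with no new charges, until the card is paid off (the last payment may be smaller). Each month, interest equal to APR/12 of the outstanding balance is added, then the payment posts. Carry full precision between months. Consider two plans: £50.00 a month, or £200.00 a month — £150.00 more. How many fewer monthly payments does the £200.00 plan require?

23 fewer payments

Monthly rate r = 18.2%/12 = 1.51667% = 0.0151667.
At £50.00/mo: n = ⌈−ln(1 − rB₀/P)/ln(1+r)⌉ = 30 payments (last £13.93); total interest = total paid − £1,175.00 = £288.93.
At £200.00/mo: 7 payments (last £40.23); total interest £65.23.
Payments saved = 30 − 7 = 23.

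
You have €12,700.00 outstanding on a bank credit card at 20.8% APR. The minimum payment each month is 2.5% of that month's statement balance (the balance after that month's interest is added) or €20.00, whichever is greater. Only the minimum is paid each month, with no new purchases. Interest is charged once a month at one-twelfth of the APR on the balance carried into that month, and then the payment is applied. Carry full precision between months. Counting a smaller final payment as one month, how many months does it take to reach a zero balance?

409 months

Monthly rate r = 20.8%/12 = 1.73333% = 0.0173333.
While 2.5% of the post-interest balance exceeds €20.00, each month B ← (B·(1+r))·(1 − 0.025), i.e. B shrinks by the factor (1+r)·0.975 = 0.9919.
This holds for months 1–343. Entering month 344 the balance is €780.35; 2.5% of the post-interest balance is now below €20.00, so the flat €20.00 minimum applies from here.
From month 344 a fixed €20.00 at rate r clears €780.35 in 66 more payments. Total: 343 + 66 = 409 months.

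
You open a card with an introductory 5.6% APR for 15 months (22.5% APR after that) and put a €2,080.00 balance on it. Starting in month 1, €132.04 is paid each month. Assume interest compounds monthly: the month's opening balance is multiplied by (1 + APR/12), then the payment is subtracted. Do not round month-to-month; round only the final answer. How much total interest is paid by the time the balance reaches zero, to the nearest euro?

€89

Promo months 1–15 at r₀ = 5.6%/12 = 0.00466667; months 16+ at r₁ = 22.5%/12 = 0.01875.
After month 15: iterate B ← B·(1+r₀) − €132.04 for 15 months → €183.83.
Then at r₁ with €132.04/mo: n₂ = −ln(1 − r₁·B/P)/ln(1+r₁) ≈ 1.42 → 2 more payments.
Total paid = 16·€132.04 + €56.27 = €2,168.91; interest = €2,168.91 − €2,080.00 = €88.91.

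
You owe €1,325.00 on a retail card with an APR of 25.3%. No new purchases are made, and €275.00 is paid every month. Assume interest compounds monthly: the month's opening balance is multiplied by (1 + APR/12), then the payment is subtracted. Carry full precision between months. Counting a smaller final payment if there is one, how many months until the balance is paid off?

Monthly rate r = 25.3%/12 = 2.10833% = 0.0210833.
Recurrence: B ← B·(1+r) − €275.00.
Month 1: interest €27.94; balance after payment €1,077.94.
Month 2: interest €22.73; balance after payment €825.66.
Month 3: interest €17.41; balance after payment €568.07.
Month 4: interest €11.98; balance after payment €305.05.
Month 5: interest €6.43; balance after payment €36.48.
Month 6: interest €0.77; balance after payment €0.00.

6 months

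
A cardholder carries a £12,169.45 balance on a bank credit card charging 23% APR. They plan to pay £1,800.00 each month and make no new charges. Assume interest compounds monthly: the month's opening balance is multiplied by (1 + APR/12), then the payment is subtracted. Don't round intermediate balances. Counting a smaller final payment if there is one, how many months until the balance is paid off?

Monthly rate r = 23%/12 = 1.91667% = 0.0191667.
Recurrence: B ← B·(1+r) − £1,800.00.
Month 1: interest £233.25; balance after payment £10,602.70.
Month 2: interest £203.22; balance after payment £9,005.92.
Closed form: n = −ln(1 − rB₀/P)/ln(1+r) = −ln(0.87042)/ln(1.01917) ≈ 7.310, so the balance reaches zero during payment 8.

8 months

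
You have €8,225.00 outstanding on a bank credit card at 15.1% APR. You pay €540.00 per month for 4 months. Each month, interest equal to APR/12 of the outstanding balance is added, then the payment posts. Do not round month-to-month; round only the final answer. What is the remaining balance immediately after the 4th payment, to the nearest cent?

€6,445.76

Monthly rate r = 15.1%/12 = 1.25833% = 0.0125833.
Each month: B ← B·(1+r) − €540.00.
Month 1: interest €103.50; balance after payment €7,788.50.
Month 2: interest €98.01; balance after payment €7,346.50.
Month 3: interest €92.44; balance after payment €6,898.95.
Month 4: interest €86.81; balance after payment €6,445.76.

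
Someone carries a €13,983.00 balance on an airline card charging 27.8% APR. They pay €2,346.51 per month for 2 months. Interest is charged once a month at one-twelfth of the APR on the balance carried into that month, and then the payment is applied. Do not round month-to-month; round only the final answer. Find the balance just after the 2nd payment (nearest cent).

€9,891.00

Monthly rate r = 27.8%/12 = 2.31667% = 0.0231667.
Each month: B ← B·(1+r) − €2,346.51.
Month 1: interest €323.94; balance after payment €11,960.43.
Month 2: interest €277.08; balance after payment €9,891.00.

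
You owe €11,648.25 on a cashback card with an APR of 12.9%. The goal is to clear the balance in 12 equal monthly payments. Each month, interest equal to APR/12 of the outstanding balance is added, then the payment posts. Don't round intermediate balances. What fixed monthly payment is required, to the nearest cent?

Monthly rate r = 12.9%/12 = 1.075% = 0.01075.
Level-payment amortization: P = B₀·r / (1 − (1+r)^(−n)) = 11648.25·0.01075 / (1 − 1.01075^(−12)).
Denominator 1 − (1+r)^(−12) = 0.1204207.
P = 125.219 / 0.1204207 ≈ 1039.84.

€1,039.84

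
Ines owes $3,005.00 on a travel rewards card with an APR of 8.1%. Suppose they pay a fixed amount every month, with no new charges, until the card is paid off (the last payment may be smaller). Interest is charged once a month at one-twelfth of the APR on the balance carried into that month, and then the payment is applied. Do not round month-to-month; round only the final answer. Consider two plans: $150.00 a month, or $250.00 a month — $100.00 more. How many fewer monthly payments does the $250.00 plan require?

9 fewer payments

Monthly rate r = 8.1%/12 = 0.675% = 0.00675.
At $150.00/mo: n = ⌈−ln(1 − rB₀/P)/ln(1+r)⌉ = 22 payments (last $89.58); total interest = total paid − $3,005.00 = $234.58.
At $250.00/mo: 13 payments (last $144.70); total interest $139.70.
Payments saved = 22 − 13 = 9.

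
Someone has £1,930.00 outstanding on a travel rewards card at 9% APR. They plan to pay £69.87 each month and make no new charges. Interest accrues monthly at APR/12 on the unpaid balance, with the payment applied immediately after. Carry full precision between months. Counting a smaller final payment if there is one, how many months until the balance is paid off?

32 months

Monthly rate r = 9%/12 = 0.75% = 0.0075.
Recurrence: B ← B·(1+r) − £69.87.
Month 1: interest £14.47; balance after payment £1,874.61.
Month 2: interest £14.06; balance after payment £1,818.79.
Closed form: n = −ln(1 − rB₀/P)/ln(1+r) = −ln(0.79283)/ln(1.0075) ≈ 31.069, so the balance reaches zero during payment 32.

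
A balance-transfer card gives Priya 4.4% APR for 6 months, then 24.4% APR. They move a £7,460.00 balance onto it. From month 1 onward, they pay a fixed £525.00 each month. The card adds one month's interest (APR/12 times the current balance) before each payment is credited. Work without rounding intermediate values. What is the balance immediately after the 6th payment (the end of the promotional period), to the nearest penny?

£4,446.62

Promo months 1–6 at r₀ = 4.4%/12 = 0.00366667; months 7+ at r₁ = 24.4%/12 = 0.0203333.
After month 6: iterate B ← B·(1+r₀) − £525.00 for 6 months → £4,446.62.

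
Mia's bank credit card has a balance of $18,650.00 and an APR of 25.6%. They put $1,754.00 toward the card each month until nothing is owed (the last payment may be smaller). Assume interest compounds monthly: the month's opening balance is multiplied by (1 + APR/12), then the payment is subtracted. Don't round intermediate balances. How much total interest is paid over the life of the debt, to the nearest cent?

Monthly rate r = 25.6%/12 = 2.13333% = 0.0213333.
Payoff takes n = ⌈−ln(1 − rB₀/P)/ln(1+r)⌉ = ⌈12.187⌉ = 13 payments; the last is $331.36.
Total paid = 12·$1,754.00 + $331.36 = $21,379.36.
Total interest = total paid − principal = $21,379.36 − $18,650.00 = $2,729.36.

$2,729.36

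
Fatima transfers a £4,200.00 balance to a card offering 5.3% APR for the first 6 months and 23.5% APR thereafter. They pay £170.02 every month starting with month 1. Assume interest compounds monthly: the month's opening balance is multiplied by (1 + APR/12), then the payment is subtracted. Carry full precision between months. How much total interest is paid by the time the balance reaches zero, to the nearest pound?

£982

Promo months 1–6 at r₀ = 5.3%/12 = 0.00441667; months 7+ at r₁ = 23.5%/12 = 0.0195833.
After month 6: iterate B ← B·(1+r₀) − £170.02 for 6 months → £3,281.09.
Then at r₁ with £170.02/mo: n₂ = −ln(1 − r₁·B/P)/ln(1+r₁) ≈ 24.48 → 25 more payments.
Total paid = 30·£170.02 + £81.38 = £5,181.98; interest = £5,181.98 − £4,200.00 = £981.98.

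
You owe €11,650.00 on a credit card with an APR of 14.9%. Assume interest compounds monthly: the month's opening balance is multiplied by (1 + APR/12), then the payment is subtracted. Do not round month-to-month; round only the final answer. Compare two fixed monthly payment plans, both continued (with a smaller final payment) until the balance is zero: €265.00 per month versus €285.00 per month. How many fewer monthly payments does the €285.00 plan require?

6 fewer payments

Monthly rate r = 14.9%/12 = 1.24167% = 0.0124167.
At €265.00/mo: n = ⌈−ln(1 − rB₀/P)/ln(1+r)⌉ = 64 payments (last €256.18); total interest = total paid − €11,650.00 = €5,301.18.
At €285.00/mo: 58 payments (last €115.61); total interest €4,710.61.
Payments saved = 64 − 58 = 6.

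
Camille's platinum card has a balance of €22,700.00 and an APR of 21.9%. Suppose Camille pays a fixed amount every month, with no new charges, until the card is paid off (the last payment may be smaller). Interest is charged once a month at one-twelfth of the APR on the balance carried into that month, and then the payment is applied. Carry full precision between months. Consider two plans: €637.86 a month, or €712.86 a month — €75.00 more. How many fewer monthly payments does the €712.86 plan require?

9 fewer payments

Monthly rate r = 21.9%/12 = 1.825% = 0.01825.
At €637.86/mo: n = ⌈−ln(1 − rB₀/P)/ln(1+r)⌉ = 58 payments (last €615.84); total interest = total paid − €22,700.00 = €14,273.86.
At €712.86/mo: 49 payments (last €84.55); total interest €11,601.83.
Payments saved = 58 − 49 = 9.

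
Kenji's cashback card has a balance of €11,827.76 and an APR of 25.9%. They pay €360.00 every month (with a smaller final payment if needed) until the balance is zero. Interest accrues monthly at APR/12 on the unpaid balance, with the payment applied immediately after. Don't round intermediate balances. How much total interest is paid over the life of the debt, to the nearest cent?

€8,990.79

Monthly rate r = 25.9%/12 = 2.15833% = 0.0215833.
Payoff takes n = ⌈−ln(1 − rB₀/P)/ln(1+r)⌉ = ⌈57.828⌉ = 58 payments; the last is €298.55.
Total paid = 57·€360.00 + €298.55 = €20,818.55.
Total interest = total paid − principal = €20,818.55 − €11,827.76 = €8,990.79.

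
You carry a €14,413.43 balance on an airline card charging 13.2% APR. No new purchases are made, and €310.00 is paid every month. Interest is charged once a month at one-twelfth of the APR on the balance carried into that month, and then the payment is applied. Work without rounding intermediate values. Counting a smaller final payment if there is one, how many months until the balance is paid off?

66 payments

Monthly rate r = 13.2%/12 = 1.1% = 0.011.
Recurrence: B ← B·(1+r) − €310.00.
Month 1: interest €158.55; balance after payment €14,261.98.
Month 2: interest €156.88; balance after payment €14,108.86.
Closed form: n = −ln(1 − rB₀/P)/ln(1+r) = −ln(0.48856)/ln(1.011) ≈ 65.476, so the balance reaches zero during payment 66.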